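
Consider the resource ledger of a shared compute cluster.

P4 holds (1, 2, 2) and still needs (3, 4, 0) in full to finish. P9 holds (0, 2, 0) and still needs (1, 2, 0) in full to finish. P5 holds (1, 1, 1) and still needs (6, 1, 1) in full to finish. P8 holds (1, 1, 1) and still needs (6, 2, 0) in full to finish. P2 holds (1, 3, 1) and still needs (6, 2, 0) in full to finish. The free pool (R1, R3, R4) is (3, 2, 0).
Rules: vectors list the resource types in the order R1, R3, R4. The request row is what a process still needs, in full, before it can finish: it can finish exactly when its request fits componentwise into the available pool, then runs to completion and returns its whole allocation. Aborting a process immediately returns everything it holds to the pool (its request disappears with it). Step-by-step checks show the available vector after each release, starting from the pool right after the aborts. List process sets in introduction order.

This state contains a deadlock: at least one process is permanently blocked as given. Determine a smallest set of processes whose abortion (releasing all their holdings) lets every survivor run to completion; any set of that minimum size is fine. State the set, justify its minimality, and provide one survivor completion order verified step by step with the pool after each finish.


The answer: abort P5 and P2.
Key observation: P8 could never have finished before the abort; with (2, 4, 2) returned by P5 and P2, it fits at step 3.
Why nothing smaller works — every single abort fails: P4 alone leaves P5 blocked (short on R1); P9 alone leaves P5 blocked (short on R1); P5 alone leaves P8 blocked (short on R1); P8 alone leaves P5 blocked (short on R1); P2 alone leaves P5 blocked (short on R1).
The survivors complete as P4, P9, P8. Step-by-step check (starting from the post-abort pool):
  pool = (5, 6, 2)
  run P4 (needs (3, 4, 0), free (5, 6, 2)); after release of (1, 2, 2) the pool is (6, 8, 4)
  run P9 (needs (1, 2, 0), free (6, 8, 4)); after release of (0, 2, 0) the pool is (6, 10, 4)
  run P8 (needs (6, 2, 0), free (6, 10, 4)); after release of (1, 1, 1) the pool is (7, 11, 5)


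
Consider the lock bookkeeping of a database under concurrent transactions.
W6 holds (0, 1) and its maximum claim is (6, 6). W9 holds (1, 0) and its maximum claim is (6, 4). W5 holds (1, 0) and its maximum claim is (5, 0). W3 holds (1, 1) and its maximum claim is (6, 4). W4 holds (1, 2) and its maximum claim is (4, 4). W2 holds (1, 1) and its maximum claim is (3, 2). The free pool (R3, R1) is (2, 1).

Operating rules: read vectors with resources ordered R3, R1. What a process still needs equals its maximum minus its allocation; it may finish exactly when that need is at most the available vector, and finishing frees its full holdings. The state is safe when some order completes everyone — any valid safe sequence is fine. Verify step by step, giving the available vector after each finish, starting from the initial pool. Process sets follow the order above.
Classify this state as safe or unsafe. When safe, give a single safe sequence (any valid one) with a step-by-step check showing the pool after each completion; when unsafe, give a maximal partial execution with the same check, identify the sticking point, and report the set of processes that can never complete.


The state is SAFE; one workable sequence: W2, W4, W5, W9, W3, W6.
Key observation: at W2 the run first touches a limit — (2, 1) against (2, 1), exact on a resource it actually requests.
Check, step by step:
  pool = (2, 1)
  W2: need (2, 1) fits (2, 1); releases (1, 1), pool now (3, 2)
  W4: need (3, 2) fits (3, 2); releases (1, 2), pool now (4, 4)
  W5: need (4, 0) fits (4, 4); releases (1, 0), pool now (5, 4)
  W9: need (5, 4) fits (5, 4); releases (1, 0), pool now (6, 4)
  W3: need (5, 3) fits (6, 4); releases (1, 1), pool now (7, 5)
  W6: need (6, 5) fits (7, 5); releases (0, 1), pool now (7, 6)


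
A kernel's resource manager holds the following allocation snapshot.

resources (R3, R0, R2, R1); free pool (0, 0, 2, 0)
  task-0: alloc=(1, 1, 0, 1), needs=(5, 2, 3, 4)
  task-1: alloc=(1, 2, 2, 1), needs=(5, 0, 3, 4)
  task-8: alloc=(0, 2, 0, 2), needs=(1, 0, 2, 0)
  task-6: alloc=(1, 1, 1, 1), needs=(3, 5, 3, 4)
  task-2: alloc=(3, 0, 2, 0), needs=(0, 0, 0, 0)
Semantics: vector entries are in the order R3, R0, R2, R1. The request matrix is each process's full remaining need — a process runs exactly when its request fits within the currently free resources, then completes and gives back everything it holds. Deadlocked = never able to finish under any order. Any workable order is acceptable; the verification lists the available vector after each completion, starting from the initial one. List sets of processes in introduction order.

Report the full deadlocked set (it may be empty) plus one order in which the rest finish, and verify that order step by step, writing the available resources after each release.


The deadlocked set is task-0, task-1 and task-6.
Key observation: R1 is the bottleneck — with task-2, task-8 done the pool holds (3, 2, 4, 2), short of every remaining need.
A valid finishing order for the others: task-2, task-8. Check, step by step:
  pool = (0, 0, 2, 0)
  run task-2 (needs (0, 0, 0, 0), free (0, 0, 2, 0)); after release of (3, 0, 2, 0) the pool is (3, 0, 4, 0)
  run task-8 (needs (1, 0, 2, 0), free (3, 0, 4, 0)); after release of (0, 2, 0, 2) the pool is (3, 2, 4, 2)
None of the blocked processes ever fits:
  task-0 still needs (5, 2, 3, 4) but only (3, 2, 4, 2) is free — short on R3 and R1
  task-1 still needs (5, 0, 3, 4) but only (3, 2, 4, 2) is free — short on R3 and R1
  task-6 still needs (3, 5, 3, 4) but only (3, 2, 4, 2) is free — short on R0 and R1


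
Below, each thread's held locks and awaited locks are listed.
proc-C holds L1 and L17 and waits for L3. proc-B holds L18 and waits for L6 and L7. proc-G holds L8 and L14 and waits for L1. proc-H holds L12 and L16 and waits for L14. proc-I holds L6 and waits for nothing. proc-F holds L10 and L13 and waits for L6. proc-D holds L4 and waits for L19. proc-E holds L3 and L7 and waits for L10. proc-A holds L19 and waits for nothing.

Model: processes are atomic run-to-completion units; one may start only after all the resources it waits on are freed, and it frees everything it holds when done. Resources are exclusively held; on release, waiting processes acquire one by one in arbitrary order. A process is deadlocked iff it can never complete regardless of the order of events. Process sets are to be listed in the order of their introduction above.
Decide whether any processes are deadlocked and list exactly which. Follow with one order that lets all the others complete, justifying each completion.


The deadlocked set is empty.
Key observation: all waits point, directly or indirectly, at processes that can finish, so nothing is permanently blocked.
A valid finishing order for the others: proc-I, proc-F, proc-E, proc-C, proc-G, proc-A, proc-D, proc-H, proc-B.
Verifying each step:
  proc-I waits on nothing -> runs at once and releases L6
  proc-F: everything it awaited (L6) is free; runs, freeing L10 and L13
  proc-E: everything it awaited (L10) is free; runs, freeing L3 and L7
  proc-C: everything it awaited (L3) is free; runs, freeing L1 and L17
  proc-G: everything it awaited (L1) is free; runs, freeing L8 and L14
  proc-A waits on nothing -> runs at once and releases L19
  proc-D: everything it awaited (L19) is free; runs, freeing L4
  proc-H: everything it awaited (L14) is free; runs, freeing L12 and L16
  proc-B: everything it awaited (L6 and L7) is free; runs, freeing L18


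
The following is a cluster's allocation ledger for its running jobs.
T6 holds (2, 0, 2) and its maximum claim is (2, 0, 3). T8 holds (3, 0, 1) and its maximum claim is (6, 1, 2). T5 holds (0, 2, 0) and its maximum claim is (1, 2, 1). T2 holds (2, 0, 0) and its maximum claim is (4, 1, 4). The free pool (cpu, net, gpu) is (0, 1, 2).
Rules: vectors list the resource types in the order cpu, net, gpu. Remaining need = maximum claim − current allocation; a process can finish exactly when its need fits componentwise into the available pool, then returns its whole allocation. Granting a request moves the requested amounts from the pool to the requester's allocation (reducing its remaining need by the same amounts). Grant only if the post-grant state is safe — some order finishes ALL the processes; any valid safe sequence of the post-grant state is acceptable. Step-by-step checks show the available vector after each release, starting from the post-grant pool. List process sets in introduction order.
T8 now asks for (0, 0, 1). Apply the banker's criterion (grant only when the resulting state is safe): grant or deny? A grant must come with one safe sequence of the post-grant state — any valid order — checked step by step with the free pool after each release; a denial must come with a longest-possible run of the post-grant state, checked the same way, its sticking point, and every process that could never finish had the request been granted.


DENY. Granting would leave the state unsafe.
Key observation: after T6, T5 the pool peaks at (2, 3, 3), and each blocked process is short somewhere: T8 on cpu; T2 on gpu.
After a pretend grant, a maximal execution: T6, T5 — then nothing else fits. Step-by-step check:
  pool = (0, 1, 1)
  T6: need (0, 0, 1) fits (0, 1, 1); releases (2, 0, 2), pool now (2, 1, 3)
  T5: need (1, 0, 1) fits (2, 1, 3); releases (0, 2, 0), pool now (2, 3, 3)
  blocked: T8 wants (3, 1, 0), pool (2, 3, 3) — not enough cpu
  blocked: T2 wants (2, 1, 4), pool (2, 3, 3) — not enough gpu
Had the request been granted, T8 and T2 could never finish.


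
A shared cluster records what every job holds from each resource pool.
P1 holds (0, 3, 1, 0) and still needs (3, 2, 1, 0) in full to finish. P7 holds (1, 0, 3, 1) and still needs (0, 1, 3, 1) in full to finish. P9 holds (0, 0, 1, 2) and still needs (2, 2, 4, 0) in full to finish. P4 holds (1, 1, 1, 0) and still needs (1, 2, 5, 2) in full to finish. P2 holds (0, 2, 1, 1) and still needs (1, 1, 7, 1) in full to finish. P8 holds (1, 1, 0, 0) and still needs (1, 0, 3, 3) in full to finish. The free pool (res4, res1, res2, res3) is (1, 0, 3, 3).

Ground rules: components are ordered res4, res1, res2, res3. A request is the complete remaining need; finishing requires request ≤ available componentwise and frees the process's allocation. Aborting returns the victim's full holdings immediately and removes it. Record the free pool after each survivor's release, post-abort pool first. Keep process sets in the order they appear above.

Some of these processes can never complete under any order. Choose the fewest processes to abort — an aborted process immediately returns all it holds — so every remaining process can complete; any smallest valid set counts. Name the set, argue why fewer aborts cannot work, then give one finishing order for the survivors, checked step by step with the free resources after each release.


Abort P1.
Key observation: no ordering could ever have run P4 before the abort of P1; with (0, 3, 1, 0) back in the pool it fits at step 2.
Minimality: the empty abort set fails — the state is deadlocked as it stands.
The survivors complete as P7, P4, P8, P2, P9. Step-by-step check (starting from the post-abort pool):
  pool = (1, 3, 4, 3)
  run P7 (needs (0, 1, 3, 1), free (1, 3, 4, 3)); after release of (1, 0, 3, 1) the pool is (2, 3, 7, 4)
  run P4 (needs (1, 2, 5, 2), free (2, 3, 7, 4)); after release of (1, 1, 1, 0) the pool is (3, 4, 8, 4)
  run P8 (needs (1, 0, 3, 3), free (3, 4, 8, 4)); after release of (1, 1, 0, 0) the pool is (4, 5, 8, 4)
  run P2 (needs (1, 1, 7, 1), free (4, 5, 8, 4)); after release of (0, 2, 1, 1) the pool is (4, 7, 9, 5)
  run P9 (needs (2, 2, 4, 0), free (4, 7, 9, 5)); after release of (0, 0, 1, 2) the pool is (4, 7, 10, 7)


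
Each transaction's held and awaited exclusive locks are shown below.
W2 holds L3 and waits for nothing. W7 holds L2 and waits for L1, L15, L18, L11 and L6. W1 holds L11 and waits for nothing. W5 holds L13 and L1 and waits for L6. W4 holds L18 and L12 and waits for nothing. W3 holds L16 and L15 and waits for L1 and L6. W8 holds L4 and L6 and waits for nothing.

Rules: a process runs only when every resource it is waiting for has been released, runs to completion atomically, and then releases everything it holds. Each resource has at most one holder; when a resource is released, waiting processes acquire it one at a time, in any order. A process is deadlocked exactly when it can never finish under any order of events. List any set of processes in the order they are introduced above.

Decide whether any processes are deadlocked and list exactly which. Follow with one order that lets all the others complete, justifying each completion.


No process is deadlocked.
Key observation: every chain of waits terminates; starting from the processes that wait on nothing, all the rest unlock in turn.
The rest can finish in the order W4, W8, W5, W1, W2, W3, W7.
Check, step by step:
  W4: no waits; runs immediately, freeing L18 and L12
  W8: no waits; runs immediately, freeing L4 and L6
  run W5 (all its waits — L6 — are resolved); releases L13 and L1
  W1: no waits; runs immediately, freeing L11
  W2: no waits; runs immediately, freeing L3
  run W3 (all its waits — L1 and L6 — are resolved); releases L16 and L15
  run W7 (all its waits — L1, L15, L18, L11 and L6 — are resolved); releases L2


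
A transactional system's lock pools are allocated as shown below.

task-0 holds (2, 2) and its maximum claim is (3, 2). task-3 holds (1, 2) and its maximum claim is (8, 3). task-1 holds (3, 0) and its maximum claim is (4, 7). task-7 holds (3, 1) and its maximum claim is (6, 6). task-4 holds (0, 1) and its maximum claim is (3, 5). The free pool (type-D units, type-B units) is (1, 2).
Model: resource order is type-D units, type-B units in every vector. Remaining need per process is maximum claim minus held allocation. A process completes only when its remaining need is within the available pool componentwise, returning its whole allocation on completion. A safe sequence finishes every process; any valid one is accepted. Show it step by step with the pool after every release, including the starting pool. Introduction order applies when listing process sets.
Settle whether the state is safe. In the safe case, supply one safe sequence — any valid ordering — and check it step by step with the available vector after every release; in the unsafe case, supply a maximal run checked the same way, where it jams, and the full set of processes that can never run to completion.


UNSAFE — no complete ordering exists.
Key observation: after task-0, task-4, task-7 the pool peaks at (6, 6), and each blocked process is short somewhere: task-3 on type-D units; task-1 on type-B units.
The run task-0, task-4, task-7 cannot be extended any further. Step-by-step check:
  pool = (1, 2)
  task-0 needs (1, 0) <= (1, 2) -> finishes; pool += (2, 2) = (3, 4)
  task-4 needs (3, 4) <= (3, 4) -> finishes; pool += (0, 1) = (3, 5)
  task-7 needs (3, 5) <= (3, 5) -> finishes; pool += (3, 1) = (6, 6)
  task-3 cannot run: need (7, 1) vs free (6, 6) (insufficient type-D units)
  task-1 cannot run: need (1, 7) vs free (6, 6) (insufficient type-B units)
Processes that can never finish: task-3 and task-1.


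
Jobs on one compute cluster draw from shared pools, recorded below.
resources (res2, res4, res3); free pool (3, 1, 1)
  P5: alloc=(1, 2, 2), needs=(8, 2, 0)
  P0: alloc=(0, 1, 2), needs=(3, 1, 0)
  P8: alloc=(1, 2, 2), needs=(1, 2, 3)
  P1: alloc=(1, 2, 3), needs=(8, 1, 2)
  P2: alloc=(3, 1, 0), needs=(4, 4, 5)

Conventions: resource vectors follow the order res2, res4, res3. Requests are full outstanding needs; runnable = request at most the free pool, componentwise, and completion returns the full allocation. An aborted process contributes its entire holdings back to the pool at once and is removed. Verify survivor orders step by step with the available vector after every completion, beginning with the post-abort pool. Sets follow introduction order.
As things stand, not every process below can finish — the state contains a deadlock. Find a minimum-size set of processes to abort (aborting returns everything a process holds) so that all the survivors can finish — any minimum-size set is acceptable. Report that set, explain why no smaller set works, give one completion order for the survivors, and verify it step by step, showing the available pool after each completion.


Abort P1.
Key observation: P5 was stuck for good until P1 gave back (1, 2, 3); in the order shown it finishes at step 3.
Minimality: the empty abort set fails — the state is deadlocked as it stands.
One survivor order: P8, P2, P5, P0. Verifying each step (post-abort pool first):
  pool = (4, 3, 4)
  run P8 (needs (1, 2, 3), free (4, 3, 4)); after release of (1, 2, 2) the pool is (5, 5, 6)
  run P2 (needs (4, 4, 5), free (5, 5, 6)); after release of (3, 1, 0) the pool is (8, 6, 6)
  run P5 (needs (8, 2, 0), free (8, 6, 6)); after release of (1, 2, 2) the pool is (9, 8, 8)
  run P0 (needs (3, 1, 0), free (9, 8, 8)); after release of (0, 1, 2) the pool is (9, 9, 10)


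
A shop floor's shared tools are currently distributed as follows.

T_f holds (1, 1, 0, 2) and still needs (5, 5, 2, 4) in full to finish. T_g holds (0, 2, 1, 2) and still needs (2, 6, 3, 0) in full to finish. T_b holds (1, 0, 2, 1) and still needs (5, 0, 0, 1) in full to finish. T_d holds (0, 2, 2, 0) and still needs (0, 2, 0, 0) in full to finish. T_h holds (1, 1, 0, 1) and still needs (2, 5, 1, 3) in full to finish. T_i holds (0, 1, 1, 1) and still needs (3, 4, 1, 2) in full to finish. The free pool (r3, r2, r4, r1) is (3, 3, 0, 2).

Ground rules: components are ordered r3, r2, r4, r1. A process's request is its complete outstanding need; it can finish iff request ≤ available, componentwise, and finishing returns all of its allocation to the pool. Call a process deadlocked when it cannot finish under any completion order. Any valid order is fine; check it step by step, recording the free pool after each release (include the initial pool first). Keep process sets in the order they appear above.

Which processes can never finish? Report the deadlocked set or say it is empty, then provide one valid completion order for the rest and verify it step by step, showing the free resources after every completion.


Deadlocked set: T_f and T_b.
Key observation: T_d, T_i, T_h, T_g can finish, but then (4, 9, 4, 6) is all there is, and the blocked group's r3 demands exceed it.
One completion order for the rest: T_d, T_i, T_h, T_g. Step-by-step check:
  pool = (3, 3, 0, 2)
  run T_d (needs (0, 2, 0, 0), free (3, 3, 0, 2)); after release of (0, 2, 2, 0) the pool is (3, 5, 2, 2)
  run T_i (needs (3, 4, 1, 2), free (3, 5, 2, 2)); after release of (0, 1, 1, 1) the pool is (3, 6, 3, 3)
  run T_h (needs (2, 5, 1, 3), free (3, 6, 3, 3)); after release of (1, 1, 0, 1) the pool is (4, 7, 3, 4)
  run T_g (needs (2, 6, 3, 0), free (4, 7, 3, 4)); after release of (0, 2, 1, 2) the pool is (4, 9, 4, 6)
None of the blocked processes ever fits:
  T_f still needs (5, 5, 2, 4) but only (4, 9, 4, 6) is free — short on r3
  T_b still needs (5, 0, 0, 1) but only (4, 9, 4, 6) is free — short on r3


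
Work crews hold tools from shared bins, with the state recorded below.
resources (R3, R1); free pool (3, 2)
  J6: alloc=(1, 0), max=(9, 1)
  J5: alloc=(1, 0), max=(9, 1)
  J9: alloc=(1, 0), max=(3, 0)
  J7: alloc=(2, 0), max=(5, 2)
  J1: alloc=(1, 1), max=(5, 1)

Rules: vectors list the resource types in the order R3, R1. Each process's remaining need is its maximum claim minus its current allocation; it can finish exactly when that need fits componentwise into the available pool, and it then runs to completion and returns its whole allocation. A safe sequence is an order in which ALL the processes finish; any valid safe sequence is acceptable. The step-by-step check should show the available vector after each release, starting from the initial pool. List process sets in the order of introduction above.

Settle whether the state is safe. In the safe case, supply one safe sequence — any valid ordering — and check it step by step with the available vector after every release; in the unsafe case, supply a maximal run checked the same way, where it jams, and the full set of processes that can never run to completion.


UNSAFE.
Key observation: even finishing J9, J7, J1 leaves just (7, 3) free — too little R3 for any of the remaining processes.
Going as far as possible: J9, J7, J1; after that, nothing fits. Check, step by step:
  pool = (3, 2)
  run J9 (needs (2, 0), free (3, 2)); after release of (1, 0) the pool is (4, 2)
  run J7 (needs (3, 2), free (4, 2)); after release of (2, 0) the pool is (6, 2)
  run J1 (needs (4, 0), free (6, 2)); after release of (1, 1) the pool is (7, 3)
  J6 cannot run: need (8, 1) vs free (7, 3) (insufficient R3)
  J5 cannot run: need (8, 1) vs free (7, 3) (insufficient R3)
Permanently blocked: J6 and J5.


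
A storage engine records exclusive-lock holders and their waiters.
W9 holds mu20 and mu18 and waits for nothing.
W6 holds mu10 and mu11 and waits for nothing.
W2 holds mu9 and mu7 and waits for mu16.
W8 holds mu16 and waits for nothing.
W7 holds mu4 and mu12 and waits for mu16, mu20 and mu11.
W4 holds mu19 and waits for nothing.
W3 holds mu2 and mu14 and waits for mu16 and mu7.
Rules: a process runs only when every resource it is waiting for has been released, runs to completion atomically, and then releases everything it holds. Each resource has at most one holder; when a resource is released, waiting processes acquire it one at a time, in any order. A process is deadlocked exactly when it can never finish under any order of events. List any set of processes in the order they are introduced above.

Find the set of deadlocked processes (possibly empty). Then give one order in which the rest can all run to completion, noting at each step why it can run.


The deadlocked set is empty.
Key observation: the wait graph is acyclic; completion cascades from the unblocked processes through everyone else.
One completion order for the rest: W6, W8, W9, W4, W2, W7, W3.
Step-by-step check:
  run W6 (it waits on nothing); releases mu10 and mu11
  run W8 (it waits on nothing); releases mu16
  run W9 (it waits on nothing); releases mu20 and mu18
  run W4 (it waits on nothing); releases mu19
  run W2 (all its waits — mu16 — are resolved); releases mu9 and mu7
  run W7 (all its waits — mu16, mu20 and mu11 — are resolved); releases mu4 and mu12
  run W3 (all its waits — mu16 and mu7 — are resolved); releases mu2 and mu14


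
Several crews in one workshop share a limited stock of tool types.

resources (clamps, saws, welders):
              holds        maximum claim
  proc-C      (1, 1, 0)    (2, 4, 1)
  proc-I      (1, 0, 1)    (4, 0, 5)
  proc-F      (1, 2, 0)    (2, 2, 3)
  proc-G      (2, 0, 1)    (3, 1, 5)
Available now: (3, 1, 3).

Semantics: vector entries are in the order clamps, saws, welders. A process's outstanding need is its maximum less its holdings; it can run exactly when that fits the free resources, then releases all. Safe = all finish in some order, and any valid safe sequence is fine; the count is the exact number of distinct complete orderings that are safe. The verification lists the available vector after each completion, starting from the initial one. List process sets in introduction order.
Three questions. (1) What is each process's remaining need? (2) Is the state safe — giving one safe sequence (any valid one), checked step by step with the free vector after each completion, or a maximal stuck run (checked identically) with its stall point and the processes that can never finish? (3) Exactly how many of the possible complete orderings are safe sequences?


(1) Need matrix, components ordered clamps, saws, welders:
  proc-C: (1, 3, 1)
  proc-I: (3, 0, 4)
  proc-F: (1, 0, 3)
  proc-G: (1, 1, 4)
(2) UNSAFE — no complete ordering exists.
Key observation: proc-F, proc-C can finish, but then (5, 4, 3) is all there is, and the blocked group's welders demands exceed it.
A maximal execution: proc-F, proc-C — then nothing else fits. Verifying each step:
  pool = (3, 1, 3)
  proc-F needs (1, 0, 3) <= (3, 1, 3) -> finishes; pool += (1, 2, 0) = (4, 3, 3)
  proc-C needs (1, 3, 1) <= (4, 3, 3) -> finishes; pool += (1, 1, 0) = (5, 4, 3)
  proc-I cannot run: need (3, 0, 4) vs free (5, 4, 3) (insufficient welders)
  proc-G cannot run: need (1, 1, 4) vs free (5, 4, 3) (insufficient welders)
Never able to finish: proc-I and proc-G.
(3) The exact count: 0 of the possible complete orderings are safe sequences.


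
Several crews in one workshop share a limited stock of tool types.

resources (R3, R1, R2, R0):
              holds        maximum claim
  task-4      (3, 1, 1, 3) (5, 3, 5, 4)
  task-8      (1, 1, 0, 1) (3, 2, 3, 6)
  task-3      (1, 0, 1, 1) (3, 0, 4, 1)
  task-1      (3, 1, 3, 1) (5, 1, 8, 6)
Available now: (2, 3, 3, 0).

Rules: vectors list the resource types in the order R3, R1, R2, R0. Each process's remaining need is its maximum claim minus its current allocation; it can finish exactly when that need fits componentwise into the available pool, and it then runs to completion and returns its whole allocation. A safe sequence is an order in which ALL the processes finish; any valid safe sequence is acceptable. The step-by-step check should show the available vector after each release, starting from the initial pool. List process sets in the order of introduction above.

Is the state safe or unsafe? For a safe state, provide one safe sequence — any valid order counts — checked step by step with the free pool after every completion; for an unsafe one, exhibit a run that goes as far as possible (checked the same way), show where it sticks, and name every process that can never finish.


UNSAFE.
Key observation: once task-3, task-4 finish, the pool peaks at (6, 4, 5, 4) — and every remaining process still needs more R0 than that.
Going as far as possible: task-3, task-4; after that, nothing fits. Verifying each step:
  pool = (2, 3, 3, 0)
  run task-3 (needs (2, 0, 3, 0), free (2, 3, 3, 0)); after release of (1, 0, 1, 1) the pool is (3, 3, 4, 1)
  run task-4 (needs (2, 2, 4, 1), free (3, 3, 4, 1)); after release of (3, 1, 1, 3) the pool is (6, 4, 5, 4)
  task-8 cannot run: need (2, 1, 3, 5) vs free (6, 4, 5, 4) (insufficient R0)
  task-1 cannot run: need (2, 0, 5, 5) vs free (6, 4, 5, 4) (insufficient R0)
Never able to finish: task-8 and task-1.


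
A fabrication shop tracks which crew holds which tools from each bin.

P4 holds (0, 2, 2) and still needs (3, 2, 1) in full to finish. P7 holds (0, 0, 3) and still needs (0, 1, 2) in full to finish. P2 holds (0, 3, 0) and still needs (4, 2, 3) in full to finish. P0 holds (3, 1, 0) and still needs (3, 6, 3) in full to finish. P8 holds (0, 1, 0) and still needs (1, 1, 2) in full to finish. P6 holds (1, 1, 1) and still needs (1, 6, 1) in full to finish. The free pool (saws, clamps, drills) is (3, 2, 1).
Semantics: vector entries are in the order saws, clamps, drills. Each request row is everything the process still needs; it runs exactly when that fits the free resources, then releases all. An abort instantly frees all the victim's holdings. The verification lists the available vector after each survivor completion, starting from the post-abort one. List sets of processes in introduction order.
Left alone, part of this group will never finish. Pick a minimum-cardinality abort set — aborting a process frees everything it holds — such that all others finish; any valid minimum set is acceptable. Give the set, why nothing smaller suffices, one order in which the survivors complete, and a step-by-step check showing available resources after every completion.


Abort P6.
Key observation: no ordering could ever have run P2 before the abort of P6; with (1, 1, 1) back in the pool it fits at step 3.
Why nothing smaller works: aborting no one leaves the state deadlocked as given.
Survivors finish in the order: P8, P7, P2, P0, P4. Verifying each step (pool after the aborts first):
  pool = (4, 3, 2)
  P8: need (1, 1, 2) fits (4, 3, 2); releases (0, 1, 0), pool now (4, 4, 2)
  P7: need (0, 1, 2) fits (4, 4, 2); releases (0, 0, 3), pool now (4, 4, 5)
  P2: need (4, 2, 3) fits (4, 4, 5); releases (0, 3, 0), pool now (4, 7, 5)
  P0: need (3, 6, 3) fits (4, 7, 5); releases (3, 1, 0), pool now (7, 8, 5)
  P4: need (3, 2, 1) fits (7, 8, 5); releases (0, 2, 2), pool now (7, 10, 7)


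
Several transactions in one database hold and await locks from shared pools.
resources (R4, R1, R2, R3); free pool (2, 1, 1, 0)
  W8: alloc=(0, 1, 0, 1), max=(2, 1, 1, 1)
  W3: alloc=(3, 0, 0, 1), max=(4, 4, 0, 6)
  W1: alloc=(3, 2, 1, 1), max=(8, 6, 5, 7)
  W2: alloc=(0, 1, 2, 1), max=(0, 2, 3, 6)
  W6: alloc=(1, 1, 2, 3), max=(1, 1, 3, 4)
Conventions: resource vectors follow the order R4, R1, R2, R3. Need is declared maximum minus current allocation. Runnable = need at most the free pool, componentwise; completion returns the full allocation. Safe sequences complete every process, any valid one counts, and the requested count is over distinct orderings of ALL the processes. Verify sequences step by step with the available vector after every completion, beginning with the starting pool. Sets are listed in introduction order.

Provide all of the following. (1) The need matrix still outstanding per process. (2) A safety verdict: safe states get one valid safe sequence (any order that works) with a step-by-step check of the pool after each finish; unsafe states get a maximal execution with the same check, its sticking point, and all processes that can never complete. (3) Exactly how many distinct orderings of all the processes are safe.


(1) Need matrix, components ordered R4, R1, R2, R3:
  W8: (2, 0, 1, 0)
  W3: (1, 4, 0, 5)
  W1: (5, 4, 4, 6)
  W2: (0, 1, 1, 5)
  W6: (0, 0, 1, 1)
(2) The state is UNSAFE.
Key observation: the wall is R3: completing W8, W6 brings the pool only to (3, 3, 3, 4), and all the rest need more.
Going as far as possible: W8, W6; after that, nothing fits. Verifying each step:
  pool = (2, 1, 1, 0)
  W8: need (2, 0, 1, 0) fits (2, 1, 1, 0); releases (0, 1, 0, 1), pool now (2, 2, 1, 1)
  W6: need (0, 0, 1, 1) fits (2, 2, 1, 1); releases (1, 1, 2, 3), pool now (3, 3, 3, 4)
  W3 still needs (1, 4, 0, 5) but only (3, 3, 3, 4) is free — short on R1 and R3
  W1 still needs (5, 4, 4, 6) but only (3, 3, 3, 4) is free — short on R4, R1, R2 and R3
  W2 still needs (0, 1, 1, 5) but only (3, 3, 3, 4) is free — short on R3
Never able to finish: W3, W1 and W2.
(3) The exact count: 0 of the possible complete orderings are safe sequences.


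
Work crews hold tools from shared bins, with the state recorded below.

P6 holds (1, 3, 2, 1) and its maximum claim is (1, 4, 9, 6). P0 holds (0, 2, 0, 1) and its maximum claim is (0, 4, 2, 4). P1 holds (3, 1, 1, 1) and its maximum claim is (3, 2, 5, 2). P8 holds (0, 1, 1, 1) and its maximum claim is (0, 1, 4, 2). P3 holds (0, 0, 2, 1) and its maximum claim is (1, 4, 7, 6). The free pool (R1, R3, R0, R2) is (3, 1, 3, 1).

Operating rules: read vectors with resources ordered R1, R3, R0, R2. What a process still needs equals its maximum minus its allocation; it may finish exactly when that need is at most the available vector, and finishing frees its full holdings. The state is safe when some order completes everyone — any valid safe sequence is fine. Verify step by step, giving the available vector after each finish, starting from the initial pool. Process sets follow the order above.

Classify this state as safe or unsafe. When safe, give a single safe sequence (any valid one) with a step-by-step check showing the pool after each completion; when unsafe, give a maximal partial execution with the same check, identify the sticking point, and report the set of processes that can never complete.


UNSAFE — no complete ordering exists.
Key observation: even finishing P8, P1, P0 leaves just (6, 5, 5, 4) free — too little R2 for any of the remaining processes.
A maximal execution: P8, P1, P0 — then nothing else fits. Verifying each step:
  pool = (3, 1, 3, 1)
  P8 needs (0, 0, 3, 1) <= (3, 1, 3, 1) -> finishes; pool += (0, 1, 1, 1) = (3, 2, 4, 2)
  P1 needs (0, 1, 4, 1) <= (3, 2, 4, 2) -> finishes; pool += (3, 1, 1, 1) = (6, 3, 5, 3)
  P0 needs (0, 2, 2, 3) <= (6, 3, 5, 3) -> finishes; pool += (0, 2, 0, 1) = (6, 5, 5, 4)
  P6 cannot run: need (0, 1, 7, 5) vs free (6, 5, 5, 4) (insufficient R0 and R2)
  P3 cannot run: need (1, 4, 5, 5) vs free (6, 5, 5, 4) (insufficient R2)
Never able to finish: P6 and P3.


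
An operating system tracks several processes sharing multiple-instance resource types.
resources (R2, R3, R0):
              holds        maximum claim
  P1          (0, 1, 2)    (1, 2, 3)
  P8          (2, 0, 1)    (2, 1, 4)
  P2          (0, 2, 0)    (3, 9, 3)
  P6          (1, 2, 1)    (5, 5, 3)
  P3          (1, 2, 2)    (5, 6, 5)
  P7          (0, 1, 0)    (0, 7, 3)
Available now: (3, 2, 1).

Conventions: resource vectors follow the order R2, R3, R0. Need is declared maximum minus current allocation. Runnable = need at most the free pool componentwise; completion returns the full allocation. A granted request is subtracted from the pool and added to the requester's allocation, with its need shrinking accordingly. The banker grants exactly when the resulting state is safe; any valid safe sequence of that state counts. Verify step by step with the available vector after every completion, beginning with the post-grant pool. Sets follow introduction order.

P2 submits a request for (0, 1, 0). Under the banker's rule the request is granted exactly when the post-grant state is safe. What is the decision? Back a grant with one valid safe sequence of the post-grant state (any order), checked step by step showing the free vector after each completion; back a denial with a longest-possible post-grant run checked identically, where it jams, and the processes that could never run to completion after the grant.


DENY: after the grant no complete ordering would exist.
Key observation: after P1, P8 complete, (5, 2, 4) is the best the pool ever gets, yet each leftover process wants more R3.
After a pretend grant, a maximal execution: P1, P8 — then nothing else fits. Walking it through:
  pool = (3, 1, 1)
  P1: need (1, 1, 1) fits (3, 1, 1); releases (0, 1, 2), pool now (3, 2, 3)
  P8: need (0, 1, 3) fits (3, 2, 3); releases (2, 0, 1), pool now (5, 2, 4)
  blocked: P2 wants (3, 6, 3), pool (5, 2, 4) — not enough R3
  blocked: P6 wants (4, 3, 2), pool (5, 2, 4) — not enough R3
  blocked: P3 wants (4, 4, 3), pool (5, 2, 4) — not enough R3
  blocked: P7 wants (0, 6, 3), pool (5, 2, 4) — not enough R3
Processes that could never finish after the grant: P2, P6, P3 and P7.


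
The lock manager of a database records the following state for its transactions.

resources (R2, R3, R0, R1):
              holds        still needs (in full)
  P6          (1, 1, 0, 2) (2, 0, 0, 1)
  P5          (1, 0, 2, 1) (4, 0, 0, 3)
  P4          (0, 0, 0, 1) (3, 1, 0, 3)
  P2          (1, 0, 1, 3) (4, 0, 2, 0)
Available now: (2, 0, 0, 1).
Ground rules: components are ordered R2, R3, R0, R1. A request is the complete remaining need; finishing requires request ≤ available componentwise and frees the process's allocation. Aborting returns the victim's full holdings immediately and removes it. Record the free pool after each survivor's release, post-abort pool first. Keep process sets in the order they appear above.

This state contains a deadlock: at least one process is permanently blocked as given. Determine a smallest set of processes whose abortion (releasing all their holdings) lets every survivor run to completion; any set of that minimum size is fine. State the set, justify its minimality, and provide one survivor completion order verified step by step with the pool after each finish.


Abort P5.
Key observation: P2 was stuck for good until P5 gave back (1, 0, 2, 1); in the order shown it finishes at step 3.
Why nothing smaller works: aborting no one leaves the state deadlocked as given.
The survivors complete as P6, P4, P2. Walking it through (starting from the post-abort pool):
  pool = (3, 0, 2, 2)
  P6: need (2, 0, 0, 1) fits (3, 0, 2, 2); releases (1, 1, 0, 2), pool now (4, 1, 2, 4)
  P4: need (3, 1, 0, 3) fits (4, 1, 2, 4); releases (0, 0, 0, 1), pool now (4, 1, 2, 5)
  P2: need (4, 0, 2, 0) fits (4, 1, 2, 5); releases (1, 0, 1, 3), pool now (5, 1, 3, 8)


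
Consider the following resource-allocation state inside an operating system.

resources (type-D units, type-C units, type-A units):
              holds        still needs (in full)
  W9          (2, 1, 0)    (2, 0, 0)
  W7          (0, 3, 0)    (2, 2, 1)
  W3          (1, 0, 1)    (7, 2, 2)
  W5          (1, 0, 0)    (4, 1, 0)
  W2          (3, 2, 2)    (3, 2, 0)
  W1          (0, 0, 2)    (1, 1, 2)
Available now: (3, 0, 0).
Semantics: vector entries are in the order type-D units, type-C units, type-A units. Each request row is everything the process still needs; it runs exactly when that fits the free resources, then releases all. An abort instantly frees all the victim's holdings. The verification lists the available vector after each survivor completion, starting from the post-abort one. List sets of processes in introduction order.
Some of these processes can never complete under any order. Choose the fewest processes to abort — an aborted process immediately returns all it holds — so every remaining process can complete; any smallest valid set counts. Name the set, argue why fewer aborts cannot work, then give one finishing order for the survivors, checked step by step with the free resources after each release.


The answer: abort W7.
Key observation: the returned (0, 3, 0) from W7 is what brings W2 — unrunnable before, under any order — into play at step 3.
Minimality: the empty abort set fails — the state is deadlocked as it stands.
The survivors complete as W9, W5, W2, W3, W1. Step-by-step check (starting from the post-abort pool):
  pool = (3, 3, 0)
  run W9 (needs (2, 0, 0), free (3, 3, 0)); after release of (2, 1, 0) the pool is (5, 4, 0)
  run W5 (needs (4, 1, 0), free (5, 4, 0)); after release of (1, 0, 0) the pool is (6, 4, 0)
  run W2 (needs (3, 2, 0), free (6, 4, 0)); after release of (3, 2, 2) the pool is (9, 6, 2)
  run W3 (needs (7, 2, 2), free (9, 6, 2)); after release of (1, 0, 1) the pool is (10, 6, 3)
  run W1 (needs (1, 1, 2), free (10, 6, 3)); after release of (0, 0, 2) the pool is (10, 6, 5)


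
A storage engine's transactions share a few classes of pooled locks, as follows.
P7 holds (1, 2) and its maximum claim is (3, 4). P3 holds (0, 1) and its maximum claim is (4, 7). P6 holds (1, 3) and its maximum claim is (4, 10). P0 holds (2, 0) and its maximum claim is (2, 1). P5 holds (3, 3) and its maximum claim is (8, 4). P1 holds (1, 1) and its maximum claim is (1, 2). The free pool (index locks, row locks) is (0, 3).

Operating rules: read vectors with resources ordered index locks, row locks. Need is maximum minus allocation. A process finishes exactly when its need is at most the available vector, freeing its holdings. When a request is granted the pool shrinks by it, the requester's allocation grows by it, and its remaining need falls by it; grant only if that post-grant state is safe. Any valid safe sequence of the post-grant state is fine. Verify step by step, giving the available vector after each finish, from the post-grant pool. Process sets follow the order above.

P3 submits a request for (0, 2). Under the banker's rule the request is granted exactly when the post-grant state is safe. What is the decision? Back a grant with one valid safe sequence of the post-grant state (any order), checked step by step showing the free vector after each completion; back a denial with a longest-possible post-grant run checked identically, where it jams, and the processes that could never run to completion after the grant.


GRANT. The post-grant state is safe; one safe sequence: P1, P0, P7, P3, P6, P5.
Key observation: the transfer keeps a workable pool ((0, 1)); P1 starts the safe sequence.
Check on the post-grant state, step by step:
  pool = (0, 1)
  run P1 (needs (0, 1), free (0, 1)); after release of (1, 1) the pool is (1, 2)
  run P0 (needs (0, 1), free (1, 2)); after release of (2, 0) the pool is (3, 2)
  run P7 (needs (2, 2), free (3, 2)); after release of (1, 2) the pool is (4, 4)
  run P3 (needs (4, 4), free (4, 4)); after release of (0, 3) the pool is (4, 7)
  run P6 (needs (3, 7), free (4, 7)); after release of (1, 3) the pool is (5, 10)
  run P5 (needs (5, 1), free (5, 10)); after release of (3, 3) the pool is (8, 13)
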